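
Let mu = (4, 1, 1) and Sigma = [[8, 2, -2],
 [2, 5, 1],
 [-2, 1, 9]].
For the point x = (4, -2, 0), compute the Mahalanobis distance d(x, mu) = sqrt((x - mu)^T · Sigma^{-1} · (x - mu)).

Step 1 — centre the observation: (x - mu) = (0, -3, -1).

Step 2 — invert Sigma (cofactor / det for 3×3, or solve directly):
  Sigma^{-1} = [[0.1528, -0.0694, 0.0417],
 [-0.0694, 0.2361, -0.0417],
 [0.0417, -0.0417, 0.125]].

Step 3 — form the quadratic (x - mu)^T · Sigma^{-1} · (x - mu):
  Sigma^{-1} · (x - mu) = (0.1667, -0.6667, 0).
  (x - mu)^T · [Sigma^{-1} · (x - mu)] = (0)·(0.1667) + (-3)·(-0.6667) + (-1)·(0) = 2.

Step 4 — take square root: d = √(2) ≈ 1.4142.

d(x, mu) = √(2) ≈ 1.4142


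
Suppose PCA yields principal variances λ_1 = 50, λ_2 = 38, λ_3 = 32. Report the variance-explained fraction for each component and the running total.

Step 1 — total variance = trace(Sigma) = Σ λ_i = 50 + 38 + 32 = 120.

Step 2 — fraction explained by component i = λ_i / Σ λ:
  PC1: 50/120 = 0.4167
  PC2: 38/120 = 0.3167
  PC3: 32/120 = 0.2667

Step 3 — cumulative fraction after k components = (λ_1 + ... + λ_k) / Σ λ:
  k = 1: 50/120 = 0.4167
  k = 2: (50 + 38)/120 = 88/120 = 0.7333
  k = 3: (50 + 38 + 32)/120 = 120/120 = 1

Summary (fraction, with percent):

explained: PC1 0.4167 (41.67%), PC2 0.3167 (31.67%), PC3 0.2667 (26.67%);  cumulative: 0.4167, 0.7333, 1


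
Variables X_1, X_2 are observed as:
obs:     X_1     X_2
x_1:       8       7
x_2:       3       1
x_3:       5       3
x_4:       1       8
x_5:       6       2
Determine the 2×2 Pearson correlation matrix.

Step 1 — column means:
  mean(X_1) = (8 + 3 + 5 + 1 + 6) / 5 = 23/5 = 4.6
  mean(X_2) = (7 + 1 + 3 + 8 + 2) / 5 = 21/5 = 4.2

Step 2 — sample variances and covariances s[i,j] = (1/(n-1)) · Σ_k (x_{k,i} - mean_i) · (x_{k,j} - mean_j), with n-1 = 4:
  s[X_1,X_1] = ((3.4)·(3.4) + (-1.6)·(-1.6) + (0.4)·(0.4) + (-3.6)·(-3.6) + (1.4)·(1.4)) / 4 = 29.2/4 = 7.3
  s[X_1,X_2] = ((3.4)·(2.8) + (-1.6)·(-3.2) + (0.4)·(-1.2) + (-3.6)·(3.8) + (1.4)·(-2.2)) / 4 = -2.6/4 = -0.65
  s[X_2,X_2] = ((2.8)·(2.8) + (-3.2)·(-3.2) + (-1.2)·(-1.2) + (3.8)·(3.8) + (-2.2)·(-2.2)) / 4 = 38.8/4 = 9.7
  Sample standard deviations s_i = √(s[i,i]):
  s(X_1) = √(7.3) = 2.7019
  s(X_2) = √(9.7) = 3.1145

Step 3 — r_{ij} = s_{ij} / (s_i · s_j):
  r[X_1,X_1] = 1 (diagonal).
  r[X_1,X_2] = -0.65 / (2.7019 · 3.1145) = -0.65 / 8.4149 = -0.0772
  r[X_2,X_2] = 1 (diagonal).

R is symmetric with unit diagonal. Assembling:

R = [[1, -0.0772],
 [-0.0772, 1]]


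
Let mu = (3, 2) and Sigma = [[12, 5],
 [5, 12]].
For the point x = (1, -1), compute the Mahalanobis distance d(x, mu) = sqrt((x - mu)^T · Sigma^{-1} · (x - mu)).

Step 1 — centre the observation: (x - mu) = (-2, -3).

Step 2 — invert Sigma. det(Sigma) = 12·12 - (5)² = 119.
  Sigma^{-1} = (1/det) · [[d, -b], [-b, a]] = [[0.1008, -0.042],
 [-0.042, 0.1008]].

Step 3 — form the quadratic (x - mu)^T · Sigma^{-1} · (x - mu):
  Sigma^{-1} · (x - mu) = (-0.0756, -0.2185).
  (x - mu)^T · [Sigma^{-1} · (x - mu)] = (-2)·(-0.0756) + (-3)·(-0.2185) = 0.8067.

Step 4 — take square root: d = √(0.8067) ≈ 0.8982.

d(x, mu) = √(0.8067) ≈ 0.8982


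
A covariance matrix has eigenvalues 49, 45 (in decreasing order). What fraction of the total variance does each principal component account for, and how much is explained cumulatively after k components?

Step 1 — total variance = trace(Sigma) = Σ λ_i = 49 + 45 = 94.

Step 2 — fraction explained by component i = λ_i / Σ λ:
  PC1: 49/94 = 0.5213
  PC2: 45/94 = 0.4787

Step 3 — cumulative fraction after k components = (λ_1 + ... + λ_k) / Σ λ:
  k = 1: 49/94 = 0.5213
  k = 2: (49 + 45)/94 = 94/94 = 1

Summary (fraction, with percent):

explained: PC1 0.5213 (52.13%), PC2 0.4787 (47.87%);  cumulative: 0.5213, 1


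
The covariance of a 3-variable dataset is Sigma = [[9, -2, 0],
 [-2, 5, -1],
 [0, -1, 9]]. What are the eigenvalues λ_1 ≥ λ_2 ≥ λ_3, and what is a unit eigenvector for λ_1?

Step 1 — characteristic polynomial p(λ) = det(λI - Sigma) = λ³ - tr·λ² + c_1·λ - det, where tr = trace, c_1 = sum of the principal 2×2 minors, det = det(Sigma):
  tr = 9 + 5 + 9 = 23,
  c_1 = (9·5 - (-2)²) + (9·9 - (0)²) + (5·9 - (-1)²) = 41 + 81 + 44 = 166,
  det = 9·(5·9 - (-1)²) - (-2)·((-2)·9 - (-1)·(0)) + (0)·((-2)·(-1) - 5·(0)) = 9·(44) - (-2)·(-18) + (0)·(2) = 360.
  So p(λ) = λ³ - 23λ² + 166λ - 360.
Step 2 — look for an integer root (rational root theorem: any rational root is an integer divisor of 360). Testing λ = 4:
  p(4) = 64 - 368 + 664 - 360 = 0  ✓
  Dividing out (λ - 4): p(λ) = (λ - 4)(λ² - 19λ + 90).
Step 3 — remaining eigenvalues from the quadratic λ² - 19λ + 90 = 0:
  Δ = 19² - 4·90 = 361 - 360 = 1,  λ = (19 ± √1)/2 = (19 ± 1)/2 = 10 or 9.
  Sorted: λ_1 = 10,  λ_2 = 9,  λ_3 = 4  (check: sum = 23 = tr ✓).

Step 4 — unit eigenvector for λ_1 = 10: v spans the null space of (Sigma - λ_1 I), whose rows are
  r_1 = (-1, -2, 0),  r_2 = (-2, -5, -1),  r_3 = (0, -1, -1).
  v is orthogonal to every row, so take v ∝ r_1 × r_2 = ((-2)·(-1) - (0)·(-5), (0)·(-2) - (-1)·(-1), (-1)·(-5) - (-2)·(-2)) = (2, -1, 1).
  Let u = (2, -1, 1).
  ||u|| = √((2)² + (-1)² + (1)²) = √(6) ≈ 2.4495,  v_1 = u/||u|| ≈ (0.8165, -0.4082, 0.4082) (||v_1|| = 1).

λ_1 = 10,  λ_2 = 9,  λ_3 = 4;  v_1 ≈ (0.8165, -0.4082, 0.4082)


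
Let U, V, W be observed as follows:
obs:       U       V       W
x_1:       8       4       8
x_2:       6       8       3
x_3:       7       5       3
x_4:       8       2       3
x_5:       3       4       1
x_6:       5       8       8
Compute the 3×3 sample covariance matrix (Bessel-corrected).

Step 1 — column means:
  mean(U) = (8 + 6 + 7 + 8 + 3 + 5) / 6 = 37/6 = 6.1667
  mean(V) = (4 + 8 + 5 + 2 + 4 + 8) / 6 = 31/6 = 5.1667
  mean(W) = (8 + 3 + 3 + 3 + 1 + 8) / 6 = 26/6 = 4.3333

Step 2 — sample covariance S[i,j] = (1/(n-1)) · Σ_k (x_{k,i} - mean_i) · (x_{k,j} - mean_j), with n-1 = 5.
  S[U,U] = ((1.8333)·(1.8333) + (-0.1667)·(-0.1667) + (0.8333)·(0.8333) + (1.8333)·(1.8333) + (-3.1667)·(-3.1667) + (-1.1667)·(-1.1667)) / 5 = 18.8333/5 = 3.7667
  S[U,V] = ((1.8333)·(-1.1667) + (-0.1667)·(2.8333) + (0.8333)·(-0.1667) + (1.8333)·(-3.1667) + (-3.1667)·(-1.1667) + (-1.1667)·(2.8333)) / 5 = -8.1667/5 = -1.6333
  S[U,W] = ((1.8333)·(3.6667) + (-0.1667)·(-1.3333) + (0.8333)·(-1.3333) + (1.8333)·(-1.3333) + (-3.1667)·(-3.3333) + (-1.1667)·(3.6667)) / 5 = 9.6667/5 = 1.9333
  S[V,V] = ((-1.1667)·(-1.1667) + (2.8333)·(2.8333) + (-0.1667)·(-0.1667) + (-3.1667)·(-3.1667) + (-1.1667)·(-1.1667) + (2.8333)·(2.8333)) / 5 = 28.8333/5 = 5.7667
  S[V,W] = ((-1.1667)·(3.6667) + (2.8333)·(-1.3333) + (-0.1667)·(-1.3333) + (-3.1667)·(-1.3333) + (-1.1667)·(-3.3333) + (2.8333)·(3.6667)) / 5 = 10.6667/5 = 2.1333
  S[W,W] = ((3.6667)·(3.6667) + (-1.3333)·(-1.3333) + (-1.3333)·(-1.3333) + (-1.3333)·(-1.3333) + (-3.3333)·(-3.3333) + (3.6667)·(3.6667)) / 5 = 43.3333/5 = 8.6667

S is symmetric (S[j,i] = S[i,j]). Assembling:

S = [[3.7667, -1.6333, 1.9333],
 [-1.6333, 5.7667, 2.1333],
 [1.9333, 2.1333, 8.6667]]


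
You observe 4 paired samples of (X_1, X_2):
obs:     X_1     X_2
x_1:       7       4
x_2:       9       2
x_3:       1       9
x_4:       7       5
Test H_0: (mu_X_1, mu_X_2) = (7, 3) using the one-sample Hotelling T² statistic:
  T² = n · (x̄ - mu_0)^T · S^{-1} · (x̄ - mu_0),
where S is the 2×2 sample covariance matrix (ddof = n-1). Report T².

Step 1 — sample mean vector:
  mean(X_1) = (7 + 9 + 1 + 7) / 4 = 24/4 = 6
  mean(X_2) = (4 + 2 + 9 + 5) / 4 = 20/4 = 5
  x̄ = (6, 5),  deviation x̄ - mu_0 = (6, 5) - (7, 3) = (-1, 2).

Step 2 — sample covariance matrix, S[i,j] = (1/(n-1)) · Σ_k (x_{k,i} - mean_i) · (x_{k,j} - mean_j), divisor n-1 = 3:
  S[X_1,X_1] = ((1)·(1) + (3)·(3) + (-5)·(-5) + (1)·(1)) / 3 = 36/3 = 12
  S[X_1,X_2] = ((1)·(-1) + (3)·(-3) + (-5)·(4) + (1)·(0)) / 3 = -30/3 = -10
  S[X_2,X_2] = ((-1)·(-1) + (-3)·(-3) + (4)·(4) + (0)·(0)) / 3 = 26/3 = 8.6667
  S = [[12, -10],
 [-10, 8.6667]].

Step 3 — invert S. det(S) = 12·8.6667 - (-10)² = 4.
  S^{-1} = (1/det) · [[d, -b], [-b, a]] = [[2.1667, 2.5],
 [2.5, 3]].

Step 4 — quadratic form (x̄ - mu_0)^T · S^{-1} · (x̄ - mu_0):
  S^{-1} · (x̄ - mu_0) = (2.8333, 3.5),
  (x̄ - mu_0)^T · [...] = (-1)·(2.8333) + (2)·(3.5) = 4.1667.

Step 5 — scale by n: T² = 4 · 4.1667 = 16.6667.

T² ≈ 16.6667


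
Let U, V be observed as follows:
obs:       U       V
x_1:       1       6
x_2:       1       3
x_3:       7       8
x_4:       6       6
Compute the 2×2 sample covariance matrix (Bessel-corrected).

Step 1 — column means:
  mean(U) = (1 + 1 + 7 + 6) / 4 = 15/4 = 3.75
  mean(V) = (6 + 3 + 8 + 6) / 4 = 23/4 = 5.75

Step 2 — sample covariance S[i,j] = (1/(n-1)) · Σ_k (x_{k,i} - mean_i) · (x_{k,j} - mean_j), with n-1 = 3.
  S[U,U] = ((-2.75)·(-2.75) + (-2.75)·(-2.75) + (3.25)·(3.25) + (2.25)·(2.25)) / 3 = 30.75/3 = 10.25
  S[U,V] = ((-2.75)·(0.25) + (-2.75)·(-2.75) + (3.25)·(2.25) + (2.25)·(0.25)) / 3 = 14.75/3 = 4.9167
  S[V,V] = ((0.25)·(0.25) + (-2.75)·(-2.75) + (2.25)·(2.25) + (0.25)·(0.25)) / 3 = 12.75/3 = 4.25

S is symmetric (S[j,i] = S[i,j]). Assembling:

S = [[10.25, 4.9167],
 [4.9167, 4.25]]


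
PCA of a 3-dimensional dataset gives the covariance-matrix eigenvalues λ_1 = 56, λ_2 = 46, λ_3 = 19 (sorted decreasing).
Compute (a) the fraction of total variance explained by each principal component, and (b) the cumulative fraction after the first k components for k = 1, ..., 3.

Step 1 — total variance = trace(Sigma) = Σ λ_i = 56 + 46 + 19 = 121.

Step 2 — fraction explained by component i = λ_i / Σ λ:
  PC1: 56/121 = 0.4628
  PC2: 46/121 = 0.3802
  PC3: 19/121 = 0.157

Step 3 — cumulative fraction after k components = (λ_1 + ... + λ_k) / Σ λ:
  k = 1: 56/121 = 0.4628
  k = 2: (56 + 46)/121 = 102/121 = 0.843
  k = 3: (56 + 46 + 19)/121 = 121/121 = 1

Summary (fraction, with percent):

explained: PC1 0.4628 (46.28%), PC2 0.3802 (38.02%), PC3 0.157 (15.7%);  cumulative: 0.4628, 0.843, 1


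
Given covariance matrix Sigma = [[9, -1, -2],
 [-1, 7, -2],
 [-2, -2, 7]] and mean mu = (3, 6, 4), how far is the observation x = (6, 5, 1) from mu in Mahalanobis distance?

Step 1 — centre the observation: (x - mu) = (3, -1, -3).

Step 2 — invert Sigma (cofactor / det for 3×3, or solve directly):
  Sigma^{-1} = [[0.1243, 0.0304, 0.0442],
 [0.0304, 0.163, 0.0552],
 [0.0442, 0.0552, 0.1713]].

Step 3 — form the quadratic (x - mu)^T · Sigma^{-1} · (x - mu):
  Sigma^{-1} · (x - mu) = (0.2099, -0.2376, -0.4365).
  (x - mu)^T · [Sigma^{-1} · (x - mu)] = (3)·(0.2099) + (-1)·(-0.2376) + (-3)·(-0.4365) = 2.1768.

Step 4 — take square root: d = √(2.1768) ≈ 1.4754.

d(x, mu) = √(2.1768) ≈ 1.4754


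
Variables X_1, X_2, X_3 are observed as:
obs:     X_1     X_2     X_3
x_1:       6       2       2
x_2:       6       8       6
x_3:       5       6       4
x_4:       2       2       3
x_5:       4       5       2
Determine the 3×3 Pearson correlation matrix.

Step 1 — column means:
  mean(X_1) = (6 + 6 + 5 + 2 + 4) / 5 = 23/5 = 4.6
  mean(X_2) = (2 + 8 + 6 + 2 + 5) / 5 = 23/5 = 4.6
  mean(X_3) = (2 + 6 + 4 + 3 + 2) / 5 = 17/5 = 3.4

Step 2 — sample variances and covariances s[i,j] = (1/(n-1)) · Σ_k (x_{k,i} - mean_i) · (x_{k,j} - mean_j), with n-1 = 4:
  s[X_1,X_1] = ((1.4)·(1.4) + (1.4)·(1.4) + (0.4)·(0.4) + (-2.6)·(-2.6) + (-0.6)·(-0.6)) / 4 = 11.2/4 = 2.8
  s[X_1,X_2] = ((1.4)·(-2.6) + (1.4)·(3.4) + (0.4)·(1.4) + (-2.6)·(-2.6) + (-0.6)·(0.4)) / 4 = 8.2/4 = 2.05
  s[X_1,X_3] = ((1.4)·(-1.4) + (1.4)·(2.6) + (0.4)·(0.6) + (-2.6)·(-0.4) + (-0.6)·(-1.4)) / 4 = 3.8/4 = 0.95
  s[X_2,X_2] = ((-2.6)·(-2.6) + (3.4)·(3.4) + (1.4)·(1.4) + (-2.6)·(-2.6) + (0.4)·(0.4)) / 4 = 27.2/4 = 6.8
  s[X_2,X_3] = ((-2.6)·(-1.4) + (3.4)·(2.6) + (1.4)·(0.6) + (-2.6)·(-0.4) + (0.4)·(-1.4)) / 4 = 13.8/4 = 3.45
  s[X_3,X_3] = ((-1.4)·(-1.4) + (2.6)·(2.6) + (0.6)·(0.6) + (-0.4)·(-0.4) + (-1.4)·(-1.4)) / 4 = 11.2/4 = 2.8
  Sample standard deviations s_i = √(s[i,i]):
  s(X_1) = √(2.8) = 1.6733
  s(X_2) = √(6.8) = 2.6077
  s(X_3) = √(2.8) = 1.6733

Step 3 — r_{ij} = s_{ij} / (s_i · s_j):
  r[X_1,X_1] = 1 (diagonal).
  r[X_1,X_2] = 2.05 / (1.6733 · 2.6077) = 2.05 / 4.3635 = 0.4698
  r[X_1,X_3] = 0.95 / (1.6733 · 1.6733) = 0.95 / 2.8 = 0.3393
  r[X_2,X_2] = 1 (diagonal).
  r[X_2,X_3] = 3.45 / (2.6077 · 1.6733) = 3.45 / 4.3635 = 0.7907
  r[X_3,X_3] = 1 (diagonal).

R is symmetric with unit diagonal. Assembling:

R = [[1, 0.4698, 0.3393],
 [0.4698, 1, 0.7907],
 [0.3393, 0.7907, 1]]


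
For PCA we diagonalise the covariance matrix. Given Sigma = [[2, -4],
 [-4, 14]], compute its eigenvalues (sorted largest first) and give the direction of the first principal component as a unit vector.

Step 1 — characteristic polynomial of 2×2 Sigma:
  det(Sigma - λI) = λ² - trace · λ + det = 0.
  trace = 2 + 14 = 16, det = 2·14 - (-4)² = 12.
Step 2 — discriminant:
  Δ = trace² - 4·det = 256 - 48 = 208.
Step 3 — eigenvalues:
  λ = (trace ± √Δ)/2 = (16 ± 14.4222)/2,
  λ_1 = 15.2111,  λ_2 = 0.7889.

Step 4 — unit eigenvector for λ_1: solve (Sigma - λ_1 I)v = 0. First row:
  (2 - 15.2111)·v_x + (-4)·v_y = 0, i.e. (-13.2111)·v_x + (-4)·v_y = 0,
  so v ∝ (b, λ_1 - a) = (-4, 13.2111); multiply by -1 so the first entry is positive: u = (4, -13.2111).
  ||u|| = √((4)² + (-13.2111)²) = √(190.5332) ≈ 13.8034,
  v_1 = u/||u|| ≈ (0.2898, -0.9571) (||v_1|| = 1).

λ_1 = 15.2111,  λ_2 = 0.7889;  v_1 ≈ (0.2898, -0.9571)


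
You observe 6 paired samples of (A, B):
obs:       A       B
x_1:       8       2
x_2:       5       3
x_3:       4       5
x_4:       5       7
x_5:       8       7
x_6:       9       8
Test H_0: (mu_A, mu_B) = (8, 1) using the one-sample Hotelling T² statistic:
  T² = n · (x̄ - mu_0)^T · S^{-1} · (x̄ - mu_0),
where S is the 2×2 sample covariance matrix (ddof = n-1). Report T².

Step 1 — sample mean vector:
  mean(A) = (8 + 5 + 4 + 5 + 8 + 9) / 6 = 39/6 = 6.5
  mean(B) = (2 + 3 + 5 + 7 + 7 + 8) / 6 = 32/6 = 5.3333
  x̄ = (6.5, 5.3333),  deviation x̄ - mu_0 = (6.5, 5.3333) - (8, 1) = (-1.5, 4.3333).

Step 2 — sample covariance matrix, S[i,j] = (1/(n-1)) · Σ_k (x_{k,i} - mean_i) · (x_{k,j} - mean_j), divisor n-1 = 5:
  S[A,A] = ((1.5)·(1.5) + (-1.5)·(-1.5) + (-2.5)·(-2.5) + (-1.5)·(-1.5) + (1.5)·(1.5) + (2.5)·(2.5)) / 5 = 21.5/5 = 4.3
  S[A,B] = ((1.5)·(-3.3333) + (-1.5)·(-2.3333) + (-2.5)·(-0.3333) + (-1.5)·(1.6667) + (1.5)·(1.6667) + (2.5)·(2.6667)) / 5 = 6/5 = 1.2
  S[B,B] = ((-3.3333)·(-3.3333) + (-2.3333)·(-2.3333) + (-0.3333)·(-0.3333) + (1.6667)·(1.6667) + (1.6667)·(1.6667) + (2.6667)·(2.6667)) / 5 = 29.3333/5 = 5.8667
  S = [[4.3, 1.2],
 [1.2, 5.8667]].

Step 3 — invert S. det(S) = 4.3·5.8667 - (1.2)² = 23.7867.
  S^{-1} = (1/det) · [[d, -b], [-b, a]] = [[0.2466, -0.0504],
 [-0.0504, 0.1808]].

Step 4 — quadratic form (x̄ - mu_0)^T · S^{-1} · (x̄ - mu_0):
  S^{-1} · (x̄ - mu_0) = (-0.5886, 0.859),
  (x̄ - mu_0)^T · [...] = (-1.5)·(-0.5886) + (4.3333)·(0.859) = 4.6053.

Step 5 — scale by n: T² = 6 · 4.6053 = 27.6317.

T² ≈ 27.6317


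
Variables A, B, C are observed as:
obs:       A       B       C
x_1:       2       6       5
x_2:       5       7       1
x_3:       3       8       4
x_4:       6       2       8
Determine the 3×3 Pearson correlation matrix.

Step 1 — column means:
  mean(A) = (2 + 5 + 3 + 6) / 4 = 16/4 = 4
  mean(B) = (6 + 7 + 8 + 2) / 4 = 23/4 = 5.75
  mean(C) = (5 + 1 + 4 + 8) / 4 = 18/4 = 4.5

Step 2 — sample variances and covariances s[i,j] = (1/(n-1)) · Σ_k (x_{k,i} - mean_i) · (x_{k,j} - mean_j), with n-1 = 3:
  s[A,A] = ((-2)·(-2) + (1)·(1) + (-1)·(-1) + (2)·(2)) / 3 = 10/3 = 3.3333
  s[A,B] = ((-2)·(0.25) + (1)·(1.25) + (-1)·(2.25) + (2)·(-3.75)) / 3 = -9/3 = -3
  s[A,C] = ((-2)·(0.5) + (1)·(-3.5) + (-1)·(-0.5) + (2)·(3.5)) / 3 = 3/3 = 1
  s[B,B] = ((0.25)·(0.25) + (1.25)·(1.25) + (2.25)·(2.25) + (-3.75)·(-3.75)) / 3 = 20.75/3 = 6.9167
  s[B,C] = ((0.25)·(0.5) + (1.25)·(-3.5) + (2.25)·(-0.5) + (-3.75)·(3.5)) / 3 = -18.5/3 = -6.1667
  s[C,C] = ((0.5)·(0.5) + (-3.5)·(-3.5) + (-0.5)·(-0.5) + (3.5)·(3.5)) / 3 = 25/3 = 8.3333
  Sample standard deviations s_i = √(s[i,i]):
  s(A) = √(3.3333) = 1.8257
  s(B) = √(6.9167) = 2.63
  s(C) = √(8.3333) = 2.8868

Step 3 — r_{ij} = s_{ij} / (s_i · s_j):
  r[A,A] = 1 (diagonal).
  r[A,B] = -3 / (1.8257 · 2.63) = -3 / 4.8016 = -0.6248
  r[A,C] = 1 / (1.8257 · 2.8868) = 1 / 5.2705 = 0.1897
  r[B,B] = 1 (diagonal).
  r[B,C] = -6.1667 / (2.63 · 2.8868) = -6.1667 / 7.592 = -0.8123
  r[C,C] = 1 (diagonal).

R is symmetric with unit diagonal. Assembling:

R = [[1, -0.6248, 0.1897],
 [-0.6248, 1, -0.8123],
 [0.1897, -0.8123, 1]]


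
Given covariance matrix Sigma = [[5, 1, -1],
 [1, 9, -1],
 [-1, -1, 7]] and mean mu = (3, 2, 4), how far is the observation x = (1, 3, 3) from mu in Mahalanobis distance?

Step 1 — centre the observation: (x - mu) = (-2, 1, -1).

Step 2 — invert Sigma (cofactor / det for 3×3, or solve directly):
  Sigma^{-1} = [[0.2095, -0.0203, 0.027],
 [-0.0203, 0.1149, 0.0135],
 [0.027, 0.0135, 0.1486]].

Step 3 — form the quadratic (x - mu)^T · Sigma^{-1} · (x - mu):
  Sigma^{-1} · (x - mu) = (-0.4662, 0.1419, -0.1892).
  (x - mu)^T · [Sigma^{-1} · (x - mu)] = (-2)·(-0.4662) + (1)·(0.1419) + (-1)·(-0.1892) = 1.2635.

Step 4 — take square root: d = √(1.2635) ≈ 1.1241.

d(x, mu) = √(1.2635) ≈ 1.1241


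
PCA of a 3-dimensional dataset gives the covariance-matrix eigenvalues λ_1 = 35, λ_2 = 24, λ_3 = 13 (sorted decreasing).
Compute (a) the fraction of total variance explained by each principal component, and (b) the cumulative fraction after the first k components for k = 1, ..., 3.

Step 1 — total variance = trace(Sigma) = Σ λ_i = 35 + 24 + 13 = 72.

Step 2 — fraction explained by component i = λ_i / Σ λ:
  PC1: 35/72 = 0.4861
  PC2: 24/72 = 0.3333
  PC3: 13/72 = 0.1806

Step 3 — cumulative fraction after k components = (λ_1 + ... + λ_k) / Σ λ:
  k = 1: 35/72 = 0.4861
  k = 2: (35 + 24)/72 = 59/72 = 0.8194
  k = 3: (35 + 24 + 13)/72 = 72/72 = 1

Summary (fraction, with percent):

explained: PC1 0.4861 (48.61%), PC2 0.3333 (33.33%), PC3 0.1806 (18.06%);  cumulative: 0.4861, 0.8194, 1


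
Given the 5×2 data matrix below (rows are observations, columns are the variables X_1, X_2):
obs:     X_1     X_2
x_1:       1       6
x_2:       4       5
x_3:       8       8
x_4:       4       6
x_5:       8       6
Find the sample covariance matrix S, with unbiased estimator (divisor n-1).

Step 1 — column means:
  mean(X_1) = (1 + 4 + 8 + 4 + 8) / 5 = 25/5 = 5
  mean(X_2) = (6 + 5 + 8 + 6 + 6) / 5 = 31/5 = 6.2

Step 2 — sample covariance S[i,j] = (1/(n-1)) · Σ_k (x_{k,i} - mean_i) · (x_{k,j} - mean_j), with n-1 = 4.
  S[X_1,X_1] = ((-4)·(-4) + (-1)·(-1) + (3)·(3) + (-1)·(-1) + (3)·(3)) / 4 = 36/4 = 9
  S[X_1,X_2] = ((-4)·(-0.2) + (-1)·(-1.2) + (3)·(1.8) + (-1)·(-0.2) + (3)·(-0.2)) / 4 = 7/4 = 1.75
  S[X_2,X_2] = ((-0.2)·(-0.2) + (-1.2)·(-1.2) + (1.8)·(1.8) + (-0.2)·(-0.2) + (-0.2)·(-0.2)) / 4 = 4.8/4 = 1.2

S is symmetric (S[j,i] = S[i,j]). Assembling:

S = [[9, 1.75],
 [1.75, 1.2]]


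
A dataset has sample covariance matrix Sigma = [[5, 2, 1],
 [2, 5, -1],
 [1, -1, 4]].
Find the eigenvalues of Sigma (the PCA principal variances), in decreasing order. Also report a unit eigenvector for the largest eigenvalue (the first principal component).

Step 1 — characteristic polynomial p(λ) = det(λI - Sigma) = λ³ - tr·λ² + c_1·λ - det, where tr = trace, c_1 = sum of the principal 2×2 minors, det = det(Sigma):
  tr = 5 + 5 + 4 = 14,
  c_1 = (5·5 - (2)²) + (5·4 - (1)²) + (5·4 - (-1)²) = 21 + 19 + 19 = 59,
  det = 5·(5·4 - (-1)²) - (2)·((2)·4 - (-1)·(1)) + (1)·((2)·(-1) - 5·(1)) = 5·(19) - (2)·(9) + (1)·(-7) = 70.
  So p(λ) = λ³ - 14λ² + 59λ - 70.
Step 2 — look for an integer root (rational root theorem: any rational root is an integer divisor of 70). Testing λ = 2:
  p(2) = 8 - 56 + 118 - 70 = 0  ✓
  Dividing out (λ - 2): p(λ) = (λ - 2)(λ² - 12λ + 35).
Step 3 — remaining eigenvalues from the quadratic λ² - 12λ + 35 = 0:
  Δ = 12² - 4·35 = 144 - 140 = 4,  λ = (12 ± √4)/2 = (12 ± 2)/2 = 7 or 5.
  Sorted: λ_1 = 7,  λ_2 = 5,  λ_3 = 2  (check: sum = 14 = tr ✓).

Step 4 — unit eigenvector for λ_1 = 7: v spans the null space of (Sigma - λ_1 I), whose rows are
  r_1 = (-2, 2, 1),  r_2 = (2, -2, -1),  r_3 = (1, -1, -3).
  v is orthogonal to every row, so take v ∝ r_1 × r_3 = ((2)·(-3) - (1)·(-1), (1)·(1) - (-2)·(-3), (-2)·(-1) - (2)·(1)) = (-5, -5, 0).
  Rescale (divide by 5; multiply by -1 so the first nonzero entry is positive): u = (1, 1, 0).
  ||u|| = √((1)² + (1)² + (0)²) = √(2) ≈ 1.4142,  v_1 = u/||u|| ≈ (0.7071, 0.7071, 0) (||v_1|| = 1).

λ_1 = 7,  λ_2 = 5,  λ_3 = 2;  v_1 ≈ (0.7071, 0.7071, 0)


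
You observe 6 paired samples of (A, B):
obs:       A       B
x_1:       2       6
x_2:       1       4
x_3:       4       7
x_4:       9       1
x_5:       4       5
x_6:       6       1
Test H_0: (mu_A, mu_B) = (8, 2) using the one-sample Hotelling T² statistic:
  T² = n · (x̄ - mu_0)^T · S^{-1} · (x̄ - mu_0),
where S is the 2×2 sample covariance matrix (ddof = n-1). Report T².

Step 1 — sample mean vector:
  mean(A) = (2 + 1 + 4 + 9 + 4 + 6) / 6 = 26/6 = 4.3333
  mean(B) = (6 + 4 + 7 + 1 + 5 + 1) / 6 = 24/6 = 4
  x̄ = (4.3333, 4),  deviation x̄ - mu_0 = (4.3333, 4) - (8, 2) = (-3.6667, 2).

Step 2 — sample covariance matrix, S[i,j] = (1/(n-1)) · Σ_k (x_{k,i} - mean_i) · (x_{k,j} - mean_j), divisor n-1 = 5:
  S[A,A] = ((-2.3333)·(-2.3333) + (-3.3333)·(-3.3333) + (-0.3333)·(-0.3333) + (4.6667)·(4.6667) + (-0.3333)·(-0.3333) + (1.6667)·(1.6667)) / 5 = 41.3333/5 = 8.2667
  S[A,B] = ((-2.3333)·(2) + (-3.3333)·(0) + (-0.3333)·(3) + (4.6667)·(-3) + (-0.3333)·(1) + (1.6667)·(-3)) / 5 = -25/5 = -5
  S[B,B] = ((2)·(2) + (0)·(0) + (3)·(3) + (-3)·(-3) + (1)·(1) + (-3)·(-3)) / 5 = 32/5 = 6.4
  S = [[8.2667, -5],
 [-5, 6.4]].

Step 3 — invert S. det(S) = 8.2667·6.4 - (-5)² = 27.9067.
  S^{-1} = (1/det) · [[d, -b], [-b, a]] = [[0.2293, 0.1792],
 [0.1792, 0.2962]].

Step 4 — quadratic form (x̄ - mu_0)^T · S^{-1} · (x̄ - mu_0):
  S^{-1} · (x̄ - mu_0) = (-0.4826, -0.0645),
  (x̄ - mu_0)^T · [...] = (-3.6667)·(-0.4826) + (2)·(-0.0645) = 1.6404.

Step 5 — scale by n: T² = 6 · 1.6404 = 9.8423.

T² ≈ 9.8423


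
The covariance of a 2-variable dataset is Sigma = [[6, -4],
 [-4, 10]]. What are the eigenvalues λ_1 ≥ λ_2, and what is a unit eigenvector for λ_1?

Step 1 — characteristic polynomial of 2×2 Sigma:
  det(Sigma - λI) = λ² - trace · λ + det = 0.
  trace = 6 + 10 = 16, det = 6·10 - (-4)² = 44.
Step 2 — discriminant:
  Δ = trace² - 4·det = 256 - 176 = 80.
Step 3 — eigenvalues:
  λ = (trace ± √Δ)/2 = (16 ± 8.9443)/2,
  λ_1 = 12.4721,  λ_2 = 3.5279.

Step 4 — unit eigenvector for λ_1: solve (Sigma - λ_1 I)v = 0. First row:
  (6 - 12.4721)·v_x + (-4)·v_y = 0, i.e. (-6.4721)·v_x + (-4)·v_y = 0,
  so v ∝ (b, λ_1 - a) = (-4, 6.4721); multiply by -1 so the first entry is positive: u = (4, -6.4721).
  ||u|| = √((4)² + (-6.4721)²) = √(57.8885) ≈ 7.6085,
  v_1 = u/||u|| ≈ (0.5257, -0.8507) (||v_1|| = 1).

λ_1 = 12.4721,  λ_2 = 3.5279;  v_1 ≈ (0.5257, -0.8507)


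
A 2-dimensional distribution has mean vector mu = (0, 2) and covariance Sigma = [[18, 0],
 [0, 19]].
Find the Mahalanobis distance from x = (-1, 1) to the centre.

Step 1 — centre the observation: (x - mu) = (-1, -1).

Step 2 — invert Sigma. det(Sigma) = 18·19 - (0)² = 342.
  Sigma^{-1} = (1/det) · [[d, -b], [-b, a]] = [[0.0556, 0],
 [0, 0.0526]].

Step 3 — form the quadratic (x - mu)^T · Sigma^{-1} · (x - mu):
  Sigma^{-1} · (x - mu) = (-0.0556, -0.0526).
  (x - mu)^T · [Sigma^{-1} · (x - mu)] = (-1)·(-0.0556) + (-1)·(-0.0526) = 0.1082.

Step 4 — take square root: d = √(0.1082) ≈ 0.3289.

d(x, mu) = √(0.1082) ≈ 0.3289


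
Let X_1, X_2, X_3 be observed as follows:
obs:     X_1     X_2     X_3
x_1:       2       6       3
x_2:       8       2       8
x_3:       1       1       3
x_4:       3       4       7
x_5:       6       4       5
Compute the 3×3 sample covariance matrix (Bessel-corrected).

Step 1 — column means:
  mean(X_1) = (2 + 8 + 1 + 3 + 6) / 5 = 20/5 = 4
  mean(X_2) = (6 + 2 + 1 + 4 + 4) / 5 = 17/5 = 3.4
  mean(X_3) = (3 + 8 + 3 + 7 + 5) / 5 = 26/5 = 5.2

Step 2 — sample covariance S[i,j] = (1/(n-1)) · Σ_k (x_{k,i} - mean_i) · (x_{k,j} - mean_j), with n-1 = 4.
  S[X_1,X_1] = ((-2)·(-2) + (4)·(4) + (-3)·(-3) + (-1)·(-1) + (2)·(2)) / 4 = 34/4 = 8.5
  S[X_1,X_2] = ((-2)·(2.6) + (4)·(-1.4) + (-3)·(-2.4) + (-1)·(0.6) + (2)·(0.6)) / 4 = -3/4 = -0.75
  S[X_1,X_3] = ((-2)·(-2.2) + (4)·(2.8) + (-3)·(-2.2) + (-1)·(1.8) + (2)·(-0.2)) / 4 = 20/4 = 5
  S[X_2,X_2] = ((2.6)·(2.6) + (-1.4)·(-1.4) + (-2.4)·(-2.4) + (0.6)·(0.6) + (0.6)·(0.6)) / 4 = 15.2/4 = 3.8
  S[X_2,X_3] = ((2.6)·(-2.2) + (-1.4)·(2.8) + (-2.4)·(-2.2) + (0.6)·(1.8) + (0.6)·(-0.2)) / 4 = -3.4/4 = -0.85
  S[X_3,X_3] = ((-2.2)·(-2.2) + (2.8)·(2.8) + (-2.2)·(-2.2) + (1.8)·(1.8) + (-0.2)·(-0.2)) / 4 = 20.8/4 = 5.2

S is symmetric (S[j,i] = S[i,j]). Assembling:

S = [[8.5, -0.75, 5],
 [-0.75, 3.8, -0.85],
 [5, -0.85, 5.2]]


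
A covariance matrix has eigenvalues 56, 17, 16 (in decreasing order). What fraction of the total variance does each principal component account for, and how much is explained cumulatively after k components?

Step 1 — total variance = trace(Sigma) = Σ λ_i = 56 + 17 + 16 = 89.

Step 2 — fraction explained by component i = λ_i / Σ λ:
  PC1: 56/89 = 0.6292
  PC2: 17/89 = 0.191
  PC3: 16/89 = 0.1798

Step 3 — cumulative fraction after k components = (λ_1 + ... + λ_k) / Σ λ:
  k = 1: 56/89 = 0.6292
  k = 2: (56 + 17)/89 = 73/89 = 0.8202
  k = 3: (56 + 17 + 16)/89 = 89/89 = 1

Summary (fraction, with percent):

explained: PC1 0.6292 (62.92%), PC2 0.191 (19.1%), PC3 0.1798 (17.98%);  cumulative: 0.6292, 0.8202, 1


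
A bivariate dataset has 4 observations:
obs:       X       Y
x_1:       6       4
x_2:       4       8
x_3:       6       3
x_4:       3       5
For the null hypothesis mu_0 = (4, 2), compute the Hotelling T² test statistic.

Step 1 — sample mean vector:
  mean(X) = (6 + 4 + 6 + 3) / 4 = 19/4 = 4.75
  mean(Y) = (4 + 8 + 3 + 5) / 4 = 20/4 = 5
  x̄ = (4.75, 5),  deviation x̄ - mu_0 = (4.75, 5) - (4, 2) = (0.75, 3).

Step 2 — sample covariance matrix, S[i,j] = (1/(n-1)) · Σ_k (x_{k,i} - mean_i) · (x_{k,j} - mean_j), divisor n-1 = 3:
  S[X,X] = ((1.25)·(1.25) + (-0.75)·(-0.75) + (1.25)·(1.25) + (-1.75)·(-1.75)) / 3 = 6.75/3 = 2.25
  S[X,Y] = ((1.25)·(-1) + (-0.75)·(3) + (1.25)·(-2) + (-1.75)·(0)) / 3 = -6/3 = -2
  S[Y,Y] = ((-1)·(-1) + (3)·(3) + (-2)·(-2) + (0)·(0)) / 3 = 14/3 = 4.6667
  S = [[2.25, -2],
 [-2, 4.6667]].

Step 3 — invert S. det(S) = 2.25·4.6667 - (-2)² = 6.5.
  S^{-1} = (1/det) · [[d, -b], [-b, a]] = [[0.7179, 0.3077],
 [0.3077, 0.3462]].

Step 4 — quadratic form (x̄ - mu_0)^T · S^{-1} · (x̄ - mu_0):
  S^{-1} · (x̄ - mu_0) = (1.4615, 1.2692),
  (x̄ - mu_0)^T · [...] = (0.75)·(1.4615) + (3)·(1.2692) = 4.9038.

Step 5 — scale by n: T² = 4 · 4.9038 = 19.6154.

T² ≈ 19.6154


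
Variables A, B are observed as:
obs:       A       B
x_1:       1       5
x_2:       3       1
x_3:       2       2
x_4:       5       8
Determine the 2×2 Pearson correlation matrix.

Step 1 — column means:
  mean(A) = (1 + 3 + 2 + 5) / 4 = 11/4 = 2.75
  mean(B) = (5 + 1 + 2 + 8) / 4 = 16/4 = 4

Step 2 — sample variances and covariances s[i,j] = (1/(n-1)) · Σ_k (x_{k,i} - mean_i) · (x_{k,j} - mean_j), with n-1 = 3:
  s[A,A] = ((-1.75)·(-1.75) + (0.25)·(0.25) + (-0.75)·(-0.75) + (2.25)·(2.25)) / 3 = 8.75/3 = 2.9167
  s[A,B] = ((-1.75)·(1) + (0.25)·(-3) + (-0.75)·(-2) + (2.25)·(4)) / 3 = 8/3 = 2.6667
  s[B,B] = ((1)·(1) + (-3)·(-3) + (-2)·(-2) + (4)·(4)) / 3 = 30/3 = 10
  Sample standard deviations s_i = √(s[i,i]):
  s(A) = √(2.9167) = 1.7078
  s(B) = √(10) = 3.1623

Step 3 — r_{ij} = s_{ij} / (s_i · s_j):
  r[A,A] = 1 (diagonal).
  r[A,B] = 2.6667 / (1.7078 · 3.1623) = 2.6667 / 5.4006 = 0.4938
  r[B,B] = 1 (diagonal).

R is symmetric with unit diagonal. Assembling:

R = [[1, 0.4938],
 [0.4938, 1]]


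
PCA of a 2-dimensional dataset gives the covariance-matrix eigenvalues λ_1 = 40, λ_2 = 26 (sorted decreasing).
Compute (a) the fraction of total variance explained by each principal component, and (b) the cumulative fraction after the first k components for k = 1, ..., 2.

Step 1 — total variance = trace(Sigma) = Σ λ_i = 40 + 26 = 66.

Step 2 — fraction explained by component i = λ_i / Σ λ:
  PC1: 40/66 = 0.6061
  PC2: 26/66 = 0.3939

Step 3 — cumulative fraction after k components = (λ_1 + ... + λ_k) / Σ λ:
  k = 1: 40/66 = 0.6061
  k = 2: (40 + 26)/66 = 66/66 = 1

Summary (fraction, with percent):

explained: PC1 0.6061 (60.61%), PC2 0.3939 (39.39%);  cumulative: 0.6061, 1


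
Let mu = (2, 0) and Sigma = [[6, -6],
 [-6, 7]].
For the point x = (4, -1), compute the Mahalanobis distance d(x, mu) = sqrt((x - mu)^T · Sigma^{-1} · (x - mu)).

Step 1 — centre the observation: (x - mu) = (2, -1).

Step 2 — invert Sigma. det(Sigma) = 6·7 - (-6)² = 6.
  Sigma^{-1} = (1/det) · [[d, -b], [-b, a]] = [[1.1667, 1],
 [1, 1]].

Step 3 — form the quadratic (x - mu)^T · Sigma^{-1} · (x - mu):
  Sigma^{-1} · (x - mu) = (1.3333, 1).
  (x - mu)^T · [Sigma^{-1} · (x - mu)] = (2)·(1.3333) + (-1)·(1) = 1.6667.

Step 4 — take square root: d = √(1.6667) ≈ 1.291.

d(x, mu) = √(1.6667) ≈ 1.291


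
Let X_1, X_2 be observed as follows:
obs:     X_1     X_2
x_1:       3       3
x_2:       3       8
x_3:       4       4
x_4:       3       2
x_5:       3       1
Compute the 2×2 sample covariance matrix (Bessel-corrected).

Step 1 — column means:
  mean(X_1) = (3 + 3 + 4 + 3 + 3) / 5 = 16/5 = 3.2
  mean(X_2) = (3 + 8 + 4 + 2 + 1) / 5 = 18/5 = 3.6

Step 2 — sample covariance S[i,j] = (1/(n-1)) · Σ_k (x_{k,i} - mean_i) · (x_{k,j} - mean_j), with n-1 = 4.
  S[X_1,X_1] = ((-0.2)·(-0.2) + (-0.2)·(-0.2) + (0.8)·(0.8) + (-0.2)·(-0.2) + (-0.2)·(-0.2)) / 4 = 0.8/4 = 0.2
  S[X_1,X_2] = ((-0.2)·(-0.6) + (-0.2)·(4.4) + (0.8)·(0.4) + (-0.2)·(-1.6) + (-0.2)·(-2.6)) / 4 = 0.4/4 = 0.1
  S[X_2,X_2] = ((-0.6)·(-0.6) + (4.4)·(4.4) + (0.4)·(0.4) + (-1.6)·(-1.6) + (-2.6)·(-2.6)) / 4 = 29.2/4 = 7.3

S is symmetric (S[j,i] = S[i,j]). Assembling:

S = [[0.2, 0.1],
 [0.1, 7.3]]


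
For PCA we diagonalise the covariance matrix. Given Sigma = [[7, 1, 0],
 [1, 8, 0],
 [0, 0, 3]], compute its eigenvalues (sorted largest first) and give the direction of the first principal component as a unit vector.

Step 1 — characteristic polynomial p(λ) = det(λI - Sigma) = λ³ - tr·λ² + c_1·λ - det, where tr = trace, c_1 = sum of the principal 2×2 minors, det = det(Sigma):
  tr = 7 + 8 + 3 = 18,
  c_1 = (7·8 - (1)²) + (7·3 - (0)²) + (8·3 - (0)²) = 55 + 21 + 24 = 100,
  det = 7·(8·3 - (0)²) - (1)·((1)·3 - (0)·(0)) + (0)·((1)·(0) - 8·(0)) = 7·(24) - (1)·(3) + (0)·(0) = 165.
  So p(λ) = λ³ - 18λ² + 100λ - 165.
Step 2 — look for an integer root (rational root theorem: any rational root is an integer divisor of 165). Testing λ = 3:
  p(3) = 27 - 162 + 300 - 165 = 0  ✓
  Dividing out (λ - 3): p(λ) = (λ - 3)(λ² - 15λ + 55).
Step 3 — remaining eigenvalues from the quadratic λ² - 15λ + 55 = 0:
  Δ = 15² - 4·55 = 225 - 220 = 5,  λ = (15 ± √5)/2 = (15 ± 2.2361)/2 ≈ 8.618 or 6.382.
  Sorted: λ_1 = 8.618,  λ_2 = 6.382,  λ_3 = 3  (check: sum = 18 = tr ✓).

Step 4 — unit eigenvector for λ_1 ≈ 8.618: v spans the null space of (Sigma - λ_1 I), whose rows are
  r_1 = (-1.618, 1, 0),  r_2 = (1, -0.618, 0),  r_3 = (0, 0, -5.618).
  v is orthogonal to every row, so take v ∝ r_1 × r_3 = ((1)·(-5.618) - (0)·(0), (0)·(0) - (-1.618)·(-5.618), (-1.618)·(0) - (1)·(0)) ≈ (-5.618, -9.0902, 0).
  Rescale (multiply by -1 so the first nonzero entry is positive): u = (5.618, 9.0902, 0).
  ||u|| = √((5.618)² + (9.0902)² + (0)²) = √(114.1935) ≈ 10.6861,  v_1 = u/||u|| ≈ (0.5257, 0.8507, 0) (||v_1|| = 1).

λ_1 = 8.618,  λ_2 = 6.382,  λ_3 = 3;  v_1 ≈ (0.5257, 0.8507, 0)


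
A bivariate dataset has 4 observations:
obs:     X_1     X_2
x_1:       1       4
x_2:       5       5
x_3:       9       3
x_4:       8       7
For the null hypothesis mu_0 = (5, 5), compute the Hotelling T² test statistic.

Step 1 — sample mean vector:
  mean(X_1) = (1 + 5 + 9 + 8) / 4 = 23/4 = 5.75
  mean(X_2) = (4 + 5 + 3 + 7) / 4 = 19/4 = 4.75
  x̄ = (5.75, 4.75),  deviation x̄ - mu_0 = (5.75, 4.75) - (5, 5) = (0.75, -0.25).

Step 2 — sample covariance matrix, S[i,j] = (1/(n-1)) · Σ_k (x_{k,i} - mean_i) · (x_{k,j} - mean_j), divisor n-1 = 3:
  S[X_1,X_1] = ((-4.75)·(-4.75) + (-0.75)·(-0.75) + (3.25)·(3.25) + (2.25)·(2.25)) / 3 = 38.75/3 = 12.9167
  S[X_1,X_2] = ((-4.75)·(-0.75) + (-0.75)·(0.25) + (3.25)·(-1.75) + (2.25)·(2.25)) / 3 = 2.75/3 = 0.9167
  S[X_2,X_2] = ((-0.75)·(-0.75) + (0.25)·(0.25) + (-1.75)·(-1.75) + (2.25)·(2.25)) / 3 = 8.75/3 = 2.9167
  S = [[12.9167, 0.9167],
 [0.9167, 2.9167]].

Step 3 — invert S. det(S) = 12.9167·2.9167 - (0.9167)² = 36.8333.
  S^{-1} = (1/det) · [[d, -b], [-b, a]] = [[0.0792, -0.0249],
 [-0.0249, 0.3507]].

Step 4 — quadratic form (x̄ - mu_0)^T · S^{-1} · (x̄ - mu_0):
  S^{-1} · (x̄ - mu_0) = (0.0656, -0.1063),
  (x̄ - mu_0)^T · [...] = (0.75)·(0.0656) + (-0.25)·(-0.1063) = 0.0758.

Step 5 — scale by n: T² = 4 · 0.0758 = 0.3032.

T² ≈ 0.3032


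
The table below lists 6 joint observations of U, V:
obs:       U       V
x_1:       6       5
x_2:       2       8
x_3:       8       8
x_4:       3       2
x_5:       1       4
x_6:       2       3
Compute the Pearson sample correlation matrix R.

Step 1 — column means:
  mean(U) = (6 + 2 + 8 + 3 + 1 + 2) / 6 = 22/6 = 3.6667
  mean(V) = (5 + 8 + 8 + 2 + 4 + 3) / 6 = 30/6 = 5

Step 2 — sample variances and covariances s[i,j] = (1/(n-1)) · Σ_k (x_{k,i} - mean_i) · (x_{k,j} - mean_j), with n-1 = 5:
  s[U,U] = ((2.3333)·(2.3333) + (-1.6667)·(-1.6667) + (4.3333)·(4.3333) + (-0.6667)·(-0.6667) + (-2.6667)·(-2.6667) + (-1.6667)·(-1.6667)) / 5 = 37.3333/5 = 7.4667
  s[U,V] = ((2.3333)·(0) + (-1.6667)·(3) + (4.3333)·(3) + (-0.6667)·(-3) + (-2.6667)·(-1) + (-1.6667)·(-2)) / 5 = 16/5 = 3.2
  s[V,V] = ((0)·(0) + (3)·(3) + (3)·(3) + (-3)·(-3) + (-1)·(-1) + (-2)·(-2)) / 5 = 32/5 = 6.4
  Sample standard deviations s_i = √(s[i,i]):
  s(U) = √(7.4667) = 2.7325
  s(V) = √(6.4) = 2.5298

Step 3 — r_{ij} = s_{ij} / (s_i · s_j):
  r[U,U] = 1 (diagonal).
  r[U,V] = 3.2 / (2.7325 · 2.5298) = 3.2 / 6.9128 = 0.4629
  r[V,V] = 1 (diagonal).

R is symmetric with unit diagonal. Assembling:

R = [[1, 0.4629],
 [0.4629, 1]]


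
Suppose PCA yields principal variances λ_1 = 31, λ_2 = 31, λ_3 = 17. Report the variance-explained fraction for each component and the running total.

Step 1 — total variance = trace(Sigma) = Σ λ_i = 31 + 31 + 17 = 79.

Step 2 — fraction explained by component i = λ_i / Σ λ:
  PC1: 31/79 = 0.3924
  PC2: 31/79 = 0.3924
  PC3: 17/79 = 0.2152

Step 3 — cumulative fraction after k components = (λ_1 + ... + λ_k) / Σ λ:
  k = 1: 31/79 = 0.3924
  k = 2: (31 + 31)/79 = 62/79 = 0.7848
  k = 3: (31 + 31 + 17)/79 = 79/79 = 1

Summary (fraction, with percent):

explained: PC1 0.3924 (39.24%), PC2 0.3924 (39.24%), PC3 0.2152 (21.52%);  cumulative: 0.3924, 0.7848, 1


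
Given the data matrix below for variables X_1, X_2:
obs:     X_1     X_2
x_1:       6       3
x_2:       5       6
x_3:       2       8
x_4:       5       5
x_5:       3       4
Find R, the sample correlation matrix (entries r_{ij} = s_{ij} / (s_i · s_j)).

Step 1 — column means:
  mean(X_1) = (6 + 5 + 2 + 5 + 3) / 5 = 21/5 = 4.2
  mean(X_2) = (3 + 6 + 8 + 5 + 4) / 5 = 26/5 = 5.2

Step 2 — sample variances and covariances s[i,j] = (1/(n-1)) · Σ_k (x_{k,i} - mean_i) · (x_{k,j} - mean_j), with n-1 = 4:
  s[X_1,X_1] = ((1.8)·(1.8) + (0.8)·(0.8) + (-2.2)·(-2.2) + (0.8)·(0.8) + (-1.2)·(-1.2)) / 4 = 10.8/4 = 2.7
  s[X_1,X_2] = ((1.8)·(-2.2) + (0.8)·(0.8) + (-2.2)·(2.8) + (0.8)·(-0.2) + (-1.2)·(-1.2)) / 4 = -8.2/4 = -2.05
  s[X_2,X_2] = ((-2.2)·(-2.2) + (0.8)·(0.8) + (2.8)·(2.8) + (-0.2)·(-0.2) + (-1.2)·(-1.2)) / 4 = 14.8/4 = 3.7
  Sample standard deviations s_i = √(s[i,i]):
  s(X_1) = √(2.7) = 1.6432
  s(X_2) = √(3.7) = 1.9235

Step 3 — r_{ij} = s_{ij} / (s_i · s_j):
  r[X_1,X_1] = 1 (diagonal).
  r[X_1,X_2] = -2.05 / (1.6432 · 1.9235) = -2.05 / 3.1607 = -0.6486
  r[X_2,X_2] = 1 (diagonal).

R is symmetric with unit diagonal. Assembling:

R = [[1, -0.6486],
 [-0.6486, 1]]


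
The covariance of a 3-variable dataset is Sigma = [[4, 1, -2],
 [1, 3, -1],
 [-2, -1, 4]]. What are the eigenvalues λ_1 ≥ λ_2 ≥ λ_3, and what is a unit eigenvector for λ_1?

Step 1 — characteristic polynomial p(λ) = det(λI - Sigma) = λ³ - tr·λ² + c_1·λ - det, where tr = trace, c_1 = sum of the principal 2×2 minors, det = det(Sigma):
  tr = 4 + 3 + 4 = 11,
  c_1 = (4·3 - (1)²) + (4·4 - (-2)²) + (3·4 - (-1)²) = 11 + 12 + 11 = 34,
  det = 4·(3·4 - (-1)²) - (1)·((1)·4 - (-1)·(-2)) + (-2)·((1)·(-1) - 3·(-2)) = 4·(11) - (1)·(2) + (-2)·(5) = 32.
  So p(λ) = λ³ - 11λ² + 34λ - 32.
Step 2 — look for an integer root (rational root theorem: any rational root is an integer divisor of 32). Testing λ = 2:
  p(2) = 8 - 44 + 68 - 32 = 0  ✓
  Dividing out (λ - 2): p(λ) = (λ - 2)(λ² - 9λ + 16).
Step 3 — remaining eigenvalues from the quadratic λ² - 9λ + 16 = 0:
  Δ = 9² - 4·16 = 81 - 64 = 17,  λ = (9 ± √17)/2 = (9 ± 4.1231)/2 ≈ 6.5616 or 2.4384.
  Sorted: λ_1 = 6.5616,  λ_2 = 2.4384,  λ_3 = 2  (check: sum = 11 = tr ✓).

Step 4 — unit eigenvector for λ_1 ≈ 6.5616: v spans the null space of (Sigma - λ_1 I), whose rows are
  r_1 = (-2.5616, 1, -2),  r_2 = (1, -3.5616, -1),  r_3 = (-2, -1, -2.5616).
  v is orthogonal to every row, so take v ∝ r_1 × r_2 = ((1)·(-1) - (-2)·(-3.5616), (-2)·(1) - (-2.5616)·(-1), (-2.5616)·(-3.5616) - (1)·(1)) ≈ (-8.1231, -4.5616, 8.1231).
  Rescale (multiply by -1 so the first nonzero entry is positive): u = (8.1231, 4.5616, -8.1231).
  ||u|| = √((8.1231)² + (4.5616)² + (-8.1231)²) = √(152.7775) ≈ 12.3603,  v_1 = u/||u|| ≈ (0.6572, 0.369, -0.6572) (||v_1|| = 1).

λ_1 = 6.5616,  λ_2 = 2.4384,  λ_3 = 2;  v_1 ≈ (0.6572, 0.369, -0.6572)


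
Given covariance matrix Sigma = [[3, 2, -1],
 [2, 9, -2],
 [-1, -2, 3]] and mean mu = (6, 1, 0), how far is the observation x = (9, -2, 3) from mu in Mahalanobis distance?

Step 1 — centre the observation: (x - mu) = (3, -3, 3).

Step 2 — invert Sigma (cofactor / det for 3×3, or solve directly):
  Sigma^{-1} = [[0.4107, -0.0714, 0.0893],
 [-0.0714, 0.1429, 0.0714],
 [0.0893, 0.0714, 0.4107]].

Step 3 — form the quadratic (x - mu)^T · Sigma^{-1} · (x - mu):
  Sigma^{-1} · (x - mu) = (1.7143, -0.4286, 1.2857).
  (x - mu)^T · [Sigma^{-1} · (x - mu)] = (3)·(1.7143) + (-3)·(-0.4286) + (3)·(1.2857) = 10.2857.

Step 4 — take square root: d = √(10.2857) ≈ 3.2071.

d(x, mu) = √(10.2857) ≈ 3.2071


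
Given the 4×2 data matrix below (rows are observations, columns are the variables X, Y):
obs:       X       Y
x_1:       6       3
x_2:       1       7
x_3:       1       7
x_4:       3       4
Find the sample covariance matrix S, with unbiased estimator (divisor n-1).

Step 1 — column means:
  mean(X) = (6 + 1 + 1 + 3) / 4 = 11/4 = 2.75
  mean(Y) = (3 + 7 + 7 + 4) / 4 = 21/4 = 5.25

Step 2 — sample covariance S[i,j] = (1/(n-1)) · Σ_k (x_{k,i} - mean_i) · (x_{k,j} - mean_j), with n-1 = 3.
  S[X,X] = ((3.25)·(3.25) + (-1.75)·(-1.75) + (-1.75)·(-1.75) + (0.25)·(0.25)) / 3 = 16.75/3 = 5.5833
  S[X,Y] = ((3.25)·(-2.25) + (-1.75)·(1.75) + (-1.75)·(1.75) + (0.25)·(-1.25)) / 3 = -13.75/3 = -4.5833
  S[Y,Y] = ((-2.25)·(-2.25) + (1.75)·(1.75) + (1.75)·(1.75) + (-1.25)·(-1.25)) / 3 = 12.75/3 = 4.25

S is symmetric (S[j,i] = S[i,j]). Assembling:

S = [[5.5833, -4.5833],
 [-4.5833, 4.25]]
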